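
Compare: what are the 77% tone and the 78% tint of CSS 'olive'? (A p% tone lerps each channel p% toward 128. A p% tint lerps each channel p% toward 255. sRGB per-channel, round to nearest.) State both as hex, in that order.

#808063, #e3e3c7

CSS olive is rgb(128, 128, 0).
77% tone:
  R: 128 + 0.77×(128−128) = 128 + 0 = 128 → 128
  G: 128 + 0.77×(128−128) = 128 + 0 = 128 → 128
  B: 0 + 0.77×(128−0) = 0 + 98.56 = 98.56 → 99
  → #808063
78% tint:
  R: 128 + 0.78×(255−128) = 128 + 99.06 = 227.06 → 227
  G: 128 + 0.78×(255−128) = 128 + 99.06 = 227.06 → 227
  B: 0 + 0.78×(255−0) = 0 + 198.9 = 198.9 → 199
  → #e3e3c7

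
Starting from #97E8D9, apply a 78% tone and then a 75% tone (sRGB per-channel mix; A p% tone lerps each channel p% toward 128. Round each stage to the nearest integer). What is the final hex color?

#97E8D9 is rgb(151, 232, 217).
A 78% tone moves each channel 78% toward 128:
  R: 151 + 0.78×(128−151) = 151 − 17.94 = 133.06 → 133
  G: 232 − 81.12 = 150.88 → 151
  B: 217 − 69.42 = 147.58 → 148
After the tone: rgb(133, 151, 148) = #859794.
Per channel, c → c + 0.75(128 − c):
  R: 133 + 0.75×(128−133) = 133 − 3.75 = 129.25 → 129
  G: 151 + 0.75×(128−151) = 151 − 17.25 = 133.75 → 134
  B: 148 − 15 = 133 → 133
rgb(129, 134, 133) = #818685.

#818685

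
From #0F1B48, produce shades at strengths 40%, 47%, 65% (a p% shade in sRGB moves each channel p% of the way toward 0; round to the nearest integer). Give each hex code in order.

#0F1B48 is rgb(15, 27, 72).
40%: (15 − 6 = 9→9, 27 − 10.8 = 16.2→16, 72 − 28.8 = 43.2→43) → #09102B
47%: (15 − 7.05 = 7.95→8, 27 − 12.69 = 14.31→14, 72 − 33.84 = 38.16→38) → #080E26
65%: (15 − 9.75 = 5.25→5, 27 − 17.55 = 9.45→9, 72 − 46.8 = 25.2→25) → #050919

#09102B, #080E26, #050919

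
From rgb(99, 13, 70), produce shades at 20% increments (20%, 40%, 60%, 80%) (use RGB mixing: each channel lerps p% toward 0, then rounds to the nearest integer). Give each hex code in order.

20%: (99 − 19.8 = 79.2→79, 13 − 2.6 = 10.4→10, 70 − 14 = 56→56) → #4F0A38
40%: (99 − 39.6 = 59.4→59, 13 − 5.2 = 7.8→8, 70 − 28 = 42→42) → #3B082A
60%: (99 − 59.4 = 39.6→40, 13 − 7.8 = 5.2→5, 70 − 42 = 28→28) → #28051C
80%: (99 − 79.2 = 19.8→20, 13 − 10.4 = 2.6→3, 70 − 56 = 14→14) → #14030E

#4F0A38, #3B082A, #28051C, #14030E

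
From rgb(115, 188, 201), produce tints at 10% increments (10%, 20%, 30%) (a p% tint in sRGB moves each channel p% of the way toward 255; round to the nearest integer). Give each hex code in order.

#81C3CE, #8FC9D4, #9DD0D9

10%: (115 + 14 = 129→129, 188 + 6.7 = 194.7→195, 201 + 5.4 = 206.4→206) → #81C3CE
20%: (115 + 28 = 143→143, 188 + 13.4 = 201.4→201, 201 + 10.8 = 211.8→212) → #8FC9D4
30%: (115 + 42 = 157→157, 188 + 20.1 = 208.1→208, 201 + 16.2 = 217.2→217) → #9DD0D9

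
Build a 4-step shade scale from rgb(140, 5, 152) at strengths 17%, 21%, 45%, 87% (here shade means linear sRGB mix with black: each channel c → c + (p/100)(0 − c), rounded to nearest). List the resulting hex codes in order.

17%: (140 − 23.8 = 116.2→116, 5 − 0.85 = 4.15→4, 152 − 25.84 = 126.16→126) → #74047e
21%: (140 − 29.4 = 110.6→111, 5 − 1.05 = 3.95→4, 152 − 31.92 = 120.08→120) → #6f0478
45%: (140 − 63 = 77→77, 5 − 2.25 = 2.75→3, 152 − 68.4 = 83.6→84) → #4d0354
87%: (140 − 121.8 = 18.2→18, 5 − 4.35 = 0.65→1, 152 − 132.24 = 19.76→20) → #120114

#74047e, #6f0478, #4d0354, #120114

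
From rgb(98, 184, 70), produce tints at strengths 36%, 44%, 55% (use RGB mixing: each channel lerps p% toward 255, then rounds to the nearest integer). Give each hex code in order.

36%: (98 + 56.52 = 154.52→155, 184 + 25.56 = 209.56→210, 70 + 66.6 = 136.6→137) → #9bd289
44%: (98 + 69.08 = 167.08→167, 184 + 31.24 = 215.24→215, 70 + 81.4 = 151.4→151) → #a7d797
55%: (98 + 86.35 = 184.35→184, 184 + 39.05 = 223.05→223, 70 + 101.75 = 171.75→172) → #b8dfac

#9bd289, #a7d797, #b8dfac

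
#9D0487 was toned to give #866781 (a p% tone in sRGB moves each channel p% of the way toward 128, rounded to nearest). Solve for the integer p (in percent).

80%

#9D0487 is rgb(157, 4, 135); #866781 is rgb(134, 103, 129).
On the G channel (widest range): 103 ≈ 4 + (p/100)(128 − 4), so p ≈ 100×(103 − 4)/(128 − 4) = 9900/124 = 79.84.
p = 80 reproduces all three channels after rounding.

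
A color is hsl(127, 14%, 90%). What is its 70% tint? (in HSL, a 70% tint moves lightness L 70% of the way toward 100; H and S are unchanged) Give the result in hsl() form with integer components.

hsl(127, 14%, 97%)

L moves 70% from 90 toward 100: 90 + 7 = 97 → 97.
H and S are unchanged.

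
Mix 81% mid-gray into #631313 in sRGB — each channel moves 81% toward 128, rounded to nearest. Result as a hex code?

#7a6b6b

#631313 is rgb(99, 19, 19).
Per channel, c → c + 0.81(128 − c):
  R: 99 + 0.81×(128−99) = 99 + 23.49 = 122.49 → 122
  G: 19 + 88.29 = 107.29 → 107
  B: 19 + 88.29 = 107.29 → 107
rgb(122, 107, 107) = #7a6b6b.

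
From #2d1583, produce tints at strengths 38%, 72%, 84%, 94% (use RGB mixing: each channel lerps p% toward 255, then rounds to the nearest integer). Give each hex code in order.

#2d1583 is rgb(45, 21, 131).
38%: (45 + 79.8 = 124.8→125, 21 + 88.92 = 109.92→110, 131 + 47.12 = 178.12→178) → #7d6eb2
72%: (45 + 151.2 = 196.2→196, 21 + 168.48 = 189.48→189, 131 + 89.28 = 220.28→220) → #c4bddc
84%: (45 + 176.4 = 221.4→221, 21 + 196.56 = 217.56→218, 131 + 104.16 = 235.16→235) → #dddaeb
94%: (45 + 197.4 = 242.4→242, 21 + 219.96 = 240.96→241, 131 + 116.56 = 247.56→248) → #f2f1f8

#7d6eb2, #c4bddc, #dddaeb, #f2f1f8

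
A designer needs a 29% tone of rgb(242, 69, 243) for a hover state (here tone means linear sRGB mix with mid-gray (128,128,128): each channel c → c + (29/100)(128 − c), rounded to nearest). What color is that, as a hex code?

#D156D2

Per channel, c → c + 0.29(128 − c):
  R: 242 + 0.29×(128−242) = 242 − 33.06 = 208.94 → 209
  G: 69 + 0.29×(128−69) = 69 + 17.11 = 86.11 → 86
  B: 243 − 33.35 = 209.65 → 210
rgb(209, 86, 210) = #D156D2.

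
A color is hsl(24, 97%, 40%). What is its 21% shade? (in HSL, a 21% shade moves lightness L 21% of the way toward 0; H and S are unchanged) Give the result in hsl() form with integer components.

L moves 21% from 40 toward 0: 40 − 8.4 = 31.6 → 32.
H and S are unchanged.

hsl(24, 97%, 32%)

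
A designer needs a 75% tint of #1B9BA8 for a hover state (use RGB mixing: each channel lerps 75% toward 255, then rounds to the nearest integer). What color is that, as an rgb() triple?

rgb(198, 230, 233)

#1B9BA8 is rgb(27, 155, 168).
Lerp each channel 75% toward 255:
  R: 27 + 171 = 198 → 198
  G: 155 + 75 = 230 → 230
  B: 168 + 65.25 = 233.25 → 233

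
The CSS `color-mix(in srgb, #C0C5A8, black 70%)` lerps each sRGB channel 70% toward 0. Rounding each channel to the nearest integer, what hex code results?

#3A3B32

#C0C5A8 is rgb(192, 197, 168).
A 70% shade moves each channel 70% toward 0:
  R: 192 + 0.7×(0−192) = 192 − 134.4 = 57.6 → 58
  G: 197 − 137.9 = 59.1 → 59
  B: 168 + 0.7×(0−168) = 168 − 117.6 = 50.4 → 50
rgb(58, 59, 50) = #3A3B32.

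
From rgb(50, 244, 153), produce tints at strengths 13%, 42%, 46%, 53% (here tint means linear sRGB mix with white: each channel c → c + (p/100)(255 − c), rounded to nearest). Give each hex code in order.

13%: (50 + 26.65 = 76.65→77, 244 + 1.43 = 245.43→245, 153 + 13.26 = 166.26→166) → #4DF5A6
42%: (50 + 86.1 = 136.1→136, 244 + 4.62 = 248.62→249, 153 + 42.84 = 195.84→196) → #88F9C4
46%: (50 + 94.3 = 144.3→144, 244 + 5.06 = 249.06→249, 153 + 46.92 = 199.92→200) → #90F9C8
53%: (50 + 108.65 = 158.65→159, 244 + 5.83 = 249.83→250, 153 + 54.06 = 207.06→207) → #9FFACF

#4DF5A6, #88F9C4, #90F9C8, #9FFACF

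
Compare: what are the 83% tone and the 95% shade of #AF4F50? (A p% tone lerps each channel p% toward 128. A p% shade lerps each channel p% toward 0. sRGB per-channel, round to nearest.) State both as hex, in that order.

#887878, #090404

#AF4F50 is rgb(175, 79, 80).
83% tone:
  R: 175 + 0.83×(128−175) = 175 − 39.01 = 135.99 → 136
  G: 79 + 0.83×(128−79) = 79 + 40.67 = 119.67 → 120
  B: 80 + 39.84 = 119.84 → 120
  → #887878
95% shade:
  R: 175 + 0.95×(0−175) = 175 − 166.25 = 8.75 → 9
  G: 79 − 75.05 = 3.95 → 4
  B: 80 − 76 = 4 → 4
  → #090404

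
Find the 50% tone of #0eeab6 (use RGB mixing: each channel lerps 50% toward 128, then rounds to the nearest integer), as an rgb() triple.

#0eeab6 is rgb(14, 234, 182).
A 50% tone moves each channel 50% toward 128:
  R: 14 + 57 = 71 → 71
  G: 234 + 0.5×(128−234) = 234 − 53 = 181 → 181
  B: 182 + 0.5×(128−182) = 182 − 27 = 155 → 155

rgb(71, 181, 155)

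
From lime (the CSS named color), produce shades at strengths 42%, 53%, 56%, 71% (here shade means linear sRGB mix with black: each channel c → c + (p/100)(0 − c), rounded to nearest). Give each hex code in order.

#009400, #007800, #007000, #004A00

CSS lime is rgb(0, 255, 0).
42%: (0→0, 255 − 107.1 = 147.9→148, 0→0) → #009400
53%: (0→0, 255 − 135.15 = 119.85→120, 0→0) → #007800
56%: (0→0, 255 − 142.8 = 112.2→112, 0→0) → #007000
71%: (0→0, 255 − 181.05 = 73.95→74, 0→0) → #004A00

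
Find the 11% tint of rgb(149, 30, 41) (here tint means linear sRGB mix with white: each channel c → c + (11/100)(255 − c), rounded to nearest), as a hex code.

#A13741

Per channel, c → c + 0.11(255 − c):
  R: 149 + 11.66 = 160.66 → 161
  G: 30 + 0.11×(255−30) = 30 + 24.75 = 54.75 → 55
  B: 41 + 0.11×(255−41) = 41 + 23.54 = 64.54 → 65
rgb(161, 55, 65) = #A13741.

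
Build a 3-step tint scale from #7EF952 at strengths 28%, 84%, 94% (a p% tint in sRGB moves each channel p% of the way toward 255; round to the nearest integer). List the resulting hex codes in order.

#A2FB82, #EAFEE3, #F7FFF5

#7EF952 is rgb(126, 249, 82).
28%: (126 + 36.12 = 162.12→162, 249 + 1.68 = 250.68→251, 82 + 48.44 = 130.44→130) → #A2FB82
84%: (126 + 108.36 = 234.36→234, 249 + 5.04 = 254.04→254, 82 + 145.32 = 227.32→227) → #EAFEE3
94%: (126 + 121.26 = 247.26→247, 249 + 5.64 = 254.64→255, 82 + 162.62 = 244.62→245) → #F7FFF5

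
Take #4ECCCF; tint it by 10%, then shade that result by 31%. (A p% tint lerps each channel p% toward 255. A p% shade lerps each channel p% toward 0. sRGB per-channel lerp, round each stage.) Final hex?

#4ECCCF is rgb(78, 204, 207).
Per channel, c → c + 0.1(255 − c):
  R: 78 + 17.7 = 95.7 → 96
  G: 204 + 0.1×(255−204) = 204 + 5.1 = 209.1 → 209
  B: 207 + 0.1×(255−207) = 207 + 4.8 = 211.8 → 212
After the tint: rgb(96, 209, 212) = #60D1D4.
Lerp each channel 31% toward 0:
  R: 96 + 0.31×(0−96) = 96 − 29.76 = 66.24 → 66
  G: 209 − 64.79 = 144.21 → 144
  B: 212 + 0.31×(0−212) = 212 − 65.72 = 146.28 → 146
rgb(66, 144, 146) = #429092.

#429092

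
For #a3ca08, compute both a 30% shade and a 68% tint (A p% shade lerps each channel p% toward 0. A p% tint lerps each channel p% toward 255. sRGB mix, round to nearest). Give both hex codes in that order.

#a3ca08 is rgb(163, 202, 8).
30% shade:
  R: 163 + 0.3×(0−163) = 163 − 48.9 = 114.1 → 114
  G: 202 + 0.3×(0−202) = 202 − 60.6 = 141.4 → 141
  B: 8 + 0.3×(0−8) = 8 − 2.4 = 5.6 → 6
  → #728d06
68% tint:
  R: 163 + 0.68×(255−163) = 163 + 62.56 = 225.56 → 226
  G: 202 + 0.68×(255−202) = 202 + 36.04 = 238.04 → 238
  B: 8 + 0.68×(255−8) = 8 + 167.96 = 175.96 → 176
  → #e2eeb0

#728d06, #e2eeb0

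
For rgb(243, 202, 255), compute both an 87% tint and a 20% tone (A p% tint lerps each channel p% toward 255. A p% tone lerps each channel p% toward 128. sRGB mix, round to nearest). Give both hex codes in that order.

#FDF8FF, #DCBBE6

87% tint:
  R: 243 + 0.87×(255−243) = 243 + 10.44 = 253.44 → 253
  G: 202 + 0.87×(255−202) = 202 + 46.11 = 248.11 → 248
  B: 255 + 0.87×(255−255) = 255 + 0 = 255 → 255
  → #FDF8FF
20% tone:
  R: 243 − 23 = 220 → 220
  G: 202 + 0.2×(128−202) = 202 − 14.8 = 187.2 → 187
  B: 255 + 0.2×(128−255) = 255 − 25.4 = 229.6 → 230
  → #DCBBE6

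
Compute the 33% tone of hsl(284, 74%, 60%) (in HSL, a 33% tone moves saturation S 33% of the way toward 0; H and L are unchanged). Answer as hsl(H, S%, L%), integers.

hsl(284, 50%, 60%)

S moves 33% from 74 toward 0: 74 − 24.42 = 49.58 → 50.
H and L are unchanged.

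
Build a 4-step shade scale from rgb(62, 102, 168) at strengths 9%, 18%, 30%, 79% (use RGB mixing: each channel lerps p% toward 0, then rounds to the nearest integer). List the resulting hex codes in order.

#385d99, #33548a, #2b4776, #0d1523

9%: (62 − 5.58 = 56.42→56, 102 − 9.18 = 92.82→93, 168 − 15.12 = 152.88→153) → #385d99
18%: (62 − 11.16 = 50.84→51, 102 − 18.36 = 83.64→84, 168 − 30.24 = 137.76→138) → #33548a
30%: (62 − 18.6 = 43.4→43, 102 − 30.6 = 71.4→71, 168 − 50.4 = 117.6→118) → #2b4776
79%: (62 − 48.98 = 13.02→13, 102 − 80.58 = 21.42→21, 168 − 132.72 = 35.28→35) → #0d1523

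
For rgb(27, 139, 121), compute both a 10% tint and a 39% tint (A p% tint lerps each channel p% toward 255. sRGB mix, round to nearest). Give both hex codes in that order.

10% tint:
  R: 27 + 22.8 = 49.8 → 50
  G: 139 + 0.1×(255−139) = 139 + 11.6 = 150.6 → 151
  B: 121 + 0.1×(255−121) = 121 + 13.4 = 134.4 → 134
  → #329786
39% tint:
  R: 27 + 0.39×(255−27) = 27 + 88.92 = 115.92 → 116
  G: 139 + 45.24 = 184.24 → 184
  B: 121 + 0.39×(255−121) = 121 + 52.26 = 173.26 → 173
  → #74B8AD

#329786, #74B8AD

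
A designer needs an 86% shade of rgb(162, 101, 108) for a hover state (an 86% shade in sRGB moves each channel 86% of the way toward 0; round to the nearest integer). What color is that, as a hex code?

#170E0F

Lerp each channel 86% toward 0:
  R: 162 + 0.86×(0−162) = 162 − 139.32 = 22.68 → 23
  G: 101 + 0.86×(0−101) = 101 − 86.86 = 14.14 → 14
  B: 108 − 92.88 = 15.12 → 15
rgb(23, 14, 15) = #170E0F.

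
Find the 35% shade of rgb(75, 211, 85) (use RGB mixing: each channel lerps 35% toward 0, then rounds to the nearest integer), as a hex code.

#318937

Per channel, c → c + 0.35(0 − c):
  R: 75 + 0.35×(0−75) = 75 − 26.25 = 48.75 → 49
  G: 211 − 73.85 = 137.15 → 137
  B: 85 + 0.35×(0−85) = 85 − 29.75 = 55.25 → 55
rgb(49, 137, 55) = #318937.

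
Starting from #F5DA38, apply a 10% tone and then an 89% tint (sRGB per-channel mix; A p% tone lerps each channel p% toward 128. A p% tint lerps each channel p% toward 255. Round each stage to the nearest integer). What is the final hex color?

#FDFAEA

#F5DA38 is rgb(245, 218, 56).
Lerp each channel 10% toward 128:
  R: 245 + 0.1×(128−245) = 245 − 11.7 = 233.3 → 233
  G: 218 + 0.1×(128−218) = 218 − 9 = 209 → 209
  B: 56 + 0.1×(128−56) = 56 + 7.2 = 63.2 → 63
After the tone: rgb(233, 209, 63) = #E9D13F.
Lerp each channel 89% toward 255:
  R: 233 + 19.58 = 252.58 → 253
  G: 209 + 0.89×(255−209) = 209 + 40.94 = 249.94 → 250
  B: 63 + 0.89×(255−63) = 63 + 170.88 = 233.88 → 234
rgb(253, 250, 234) = #FDFAEA.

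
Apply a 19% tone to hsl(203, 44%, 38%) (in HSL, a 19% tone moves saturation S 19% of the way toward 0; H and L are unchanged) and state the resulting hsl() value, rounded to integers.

S moves 19% from 44 toward 0: 44 − 8.36 = 35.64 → 36.
H and L are unchanged.

hsl(203, 36%, 38%)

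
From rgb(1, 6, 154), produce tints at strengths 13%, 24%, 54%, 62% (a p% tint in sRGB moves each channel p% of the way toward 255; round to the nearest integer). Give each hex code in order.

#2226a7, #3e42b2, #8a8cd1, #9ea0d9

13%: (1 + 33.02 = 34.02→34, 6 + 32.37 = 38.37→38, 154 + 13.13 = 167.13→167) → #2226a7
24%: (1 + 60.96 = 61.96→62, 6 + 59.76 = 65.76→66, 154 + 24.24 = 178.24→178) → #3e42b2
54%: (1 + 137.16 = 138.16→138, 6 + 134.46 = 140.46→140, 154 + 54.54 = 208.54→209) → #8a8cd1
62%: (1 + 157.48 = 158.48→158, 6 + 154.38 = 160.38→160, 154 + 62.62 = 216.62→217) → #9ea0d9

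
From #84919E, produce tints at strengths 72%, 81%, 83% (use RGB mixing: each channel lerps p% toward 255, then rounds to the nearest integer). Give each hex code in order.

#84919E is rgb(132, 145, 158).
72%: (132 + 88.56 = 220.56→221, 145 + 79.2 = 224.2→224, 158 + 69.84 = 227.84→228) → #DDE0E4
81%: (132 + 99.63 = 231.63→232, 145 + 89.1 = 234.1→234, 158 + 78.57 = 236.57→237) → #E8EAED
83%: (132 + 102.09 = 234.09→234, 145 + 91.3 = 236.3→236, 158 + 80.51 = 238.51→239) → #EAECEF

#DDE0E4, #E8EAED, #EAECEF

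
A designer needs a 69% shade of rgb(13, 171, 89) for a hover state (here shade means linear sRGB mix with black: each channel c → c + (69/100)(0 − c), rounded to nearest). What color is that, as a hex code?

#04351C

Lerp each channel 69% toward 0:
  R: 13 + 0.69×(0−13) = 13 − 8.97 = 4.03 → 4
  G: 171 + 0.69×(0−171) = 171 − 117.99 = 53.01 → 53
  B: 89 − 61.41 = 27.59 → 28
rgb(4, 53, 28) = #04351C.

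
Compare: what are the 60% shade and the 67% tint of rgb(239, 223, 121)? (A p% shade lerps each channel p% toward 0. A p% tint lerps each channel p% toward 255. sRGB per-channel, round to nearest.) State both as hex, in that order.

#605930, #FAF4D3

60% shade:
  R: 239 + 0.6×(0−239) = 239 − 143.4 = 95.6 → 96
  G: 223 − 133.8 = 89.2 → 89
  B: 121 + 0.6×(0−121) = 121 − 72.6 = 48.4 → 48
  → #605930
67% tint:
  R: 239 + 10.72 = 249.72 → 250
  G: 223 + 0.67×(255−223) = 223 + 21.44 = 244.44 → 244
  B: 121 + 89.78 = 210.78 → 211
  → #FAF4D3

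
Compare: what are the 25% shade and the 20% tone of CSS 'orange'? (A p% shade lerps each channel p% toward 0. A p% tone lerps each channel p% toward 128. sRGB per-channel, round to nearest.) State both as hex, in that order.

#bf7c00, #e69e1a

CSS orange is rgb(255, 165, 0).
25% shade:
  R: 255 + 0.25×(0−255) = 255 − 63.75 = 191.25 → 191
  G: 165 + 0.25×(0−165) = 165 − 41.25 = 123.75 → 124
  B: 0 + 0.25×(0−0) = 0 + 0 = 0 → 0
  → #bf7c00
20% tone:
  R: 255 + 0.2×(128−255) = 255 − 25.4 = 229.6 → 230
  G: 165 + 0.2×(128−165) = 165 − 7.4 = 157.6 → 158
  B: 0 + 25.6 = 25.6 → 26
  → #e69e1a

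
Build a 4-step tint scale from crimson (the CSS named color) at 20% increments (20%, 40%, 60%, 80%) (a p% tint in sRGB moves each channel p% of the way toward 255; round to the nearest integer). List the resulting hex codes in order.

CSS crimson is rgb(220, 20, 60).
20%: (220 + 7 = 227→227, 20 + 47 = 67→67, 60 + 39 = 99→99) → #e34363
40%: (220 + 14 = 234→234, 20 + 94 = 114→114, 60 + 78 = 138→138) → #ea728a
60%: (220 + 21 = 241→241, 20 + 141 = 161→161, 60 + 117 = 177→177) → #f1a1b1
80%: (220 + 28 = 248→248, 20 + 188 = 208→208, 60 + 156 = 216→216) → #f8d0d8

#e34363, #ea728a, #f1a1b1, #f8d0d8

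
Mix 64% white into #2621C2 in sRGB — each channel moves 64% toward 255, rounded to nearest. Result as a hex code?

#B1AFE9

#2621C2 is rgb(38, 33, 194).
Per channel, c → c + 0.64(255 − c):
  R: 38 + 0.64×(255−38) = 38 + 138.88 = 176.88 → 177
  G: 33 + 142.08 = 175.08 → 175
  B: 194 + 0.64×(255−194) = 194 + 39.04 = 233.04 → 233
rgb(177, 175, 233) = #B1AFE9.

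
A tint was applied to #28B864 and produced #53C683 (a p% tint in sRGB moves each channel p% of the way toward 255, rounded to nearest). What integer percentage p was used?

#28B864 is rgb(40, 184, 100); #53C683 is rgb(83, 198, 131).
On the R channel (widest range): 83 ≈ 40 + (p/100)(255 − 40), so p ≈ 100×(83 − 40)/(255 − 40) = 4300/215 = 20.00.
p = 20 reproduces all three channels after rounding.

20%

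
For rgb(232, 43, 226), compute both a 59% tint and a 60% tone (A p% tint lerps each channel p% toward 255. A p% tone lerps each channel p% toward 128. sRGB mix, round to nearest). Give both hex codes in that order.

#f6a8f3, #aa5ea7

59% tint:
  R: 232 + 0.59×(255−232) = 232 + 13.57 = 245.57 → 246
  G: 43 + 0.59×(255−43) = 43 + 125.08 = 168.08 → 168
  B: 226 + 17.11 = 243.11 → 243
  → #f6a8f3
60% tone:
  R: 232 + 0.6×(128−232) = 232 − 62.4 = 169.6 → 170
  G: 43 + 0.6×(128−43) = 43 + 51 = 94 → 94
  B: 226 − 58.8 = 167.2 → 167
  → #aa5ea7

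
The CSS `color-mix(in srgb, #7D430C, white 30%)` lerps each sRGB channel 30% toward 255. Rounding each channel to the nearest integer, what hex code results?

#A47B55

#7D430C is rgb(125, 67, 12).
Per channel, c → c + 0.3(255 − c):
  R: 125 + 39 = 164 → 164
  G: 67 + 0.3×(255−67) = 67 + 56.4 = 123.4 → 123
  B: 12 + 0.3×(255−12) = 12 + 72.9 = 84.9 → 85
rgb(164, 123, 85) = #A47B55.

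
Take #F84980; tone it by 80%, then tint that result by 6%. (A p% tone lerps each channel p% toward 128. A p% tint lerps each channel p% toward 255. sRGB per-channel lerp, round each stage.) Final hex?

#9E7D88

#F84980 is rgb(248, 73, 128).
Lerp each channel 80% toward 128:
  R: 248 − 96 = 152 → 152
  G: 73 + 44 = 117 → 117
  B: 128 + 0.8×(128−128) = 128 + 0 = 128 → 128
After the tone: rgb(152, 117, 128) = #987580.
A 6% tint moves each channel 6% toward 255:
  R: 152 + 0.06×(255−152) = 152 + 6.18 = 158.18 → 158
  G: 117 + 8.28 = 125.28 → 125
  B: 128 + 0.06×(255−128) = 128 + 7.62 = 135.62 → 136
rgb(158, 125, 136) = #9E7D88.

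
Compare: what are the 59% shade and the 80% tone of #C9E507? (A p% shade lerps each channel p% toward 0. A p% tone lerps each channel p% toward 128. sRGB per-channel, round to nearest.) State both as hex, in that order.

#525E03, #8F9468

#C9E507 is rgb(201, 229, 7).
59% shade:
  R: 201 + 0.59×(0−201) = 201 − 118.59 = 82.41 → 82
  G: 229 − 135.11 = 93.89 → 94
  B: 7 − 4.13 = 2.87 → 3
  → #525E03
80% tone:
  R: 201 − 58.4 = 142.6 → 143
  G: 229 − 80.8 = 148.2 → 148
  B: 7 + 0.8×(128−7) = 7 + 96.8 = 103.8 → 104
  → #8F9468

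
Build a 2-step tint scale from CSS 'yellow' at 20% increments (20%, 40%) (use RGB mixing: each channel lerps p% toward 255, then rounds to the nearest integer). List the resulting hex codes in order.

CSS yellow is rgb(255, 255, 0).
20%: (255→255, 255→255, 0 + 51 = 51→51) → #FFFF33
40%: (255→255, 255→255, 0 + 102 = 102→102) → #FFFF66

#FFFF33, #FFFF66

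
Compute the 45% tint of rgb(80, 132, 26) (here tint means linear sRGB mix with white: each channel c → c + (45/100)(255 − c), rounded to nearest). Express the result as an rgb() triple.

A 45% tint moves each channel 45% toward 255:
  R: 80 + 78.75 = 158.75 → 159
  G: 132 + 0.45×(255−132) = 132 + 55.35 = 187.35 → 187
  B: 26 + 0.45×(255−26) = 26 + 103.05 = 129.05 → 129

rgb(159, 187, 129)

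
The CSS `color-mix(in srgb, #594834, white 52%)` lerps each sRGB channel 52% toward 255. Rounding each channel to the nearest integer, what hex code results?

#594834 is rgb(89, 72, 52).
Per channel, c → c + 0.52(255 − c):
  R: 89 + 86.32 = 175.32 → 175
  G: 72 + 95.16 = 167.16 → 167
  B: 52 + 0.52×(255−52) = 52 + 105.56 = 157.56 → 158
rgb(175, 167, 158) = #AFA79E.

#AFA79E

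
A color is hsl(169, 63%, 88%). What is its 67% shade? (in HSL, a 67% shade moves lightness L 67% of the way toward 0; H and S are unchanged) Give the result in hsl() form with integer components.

L moves 67% from 88 toward 0: 88 − 58.96 = 29.04 → 29.
H and S are unchanged.

hsl(169, 63%, 29%)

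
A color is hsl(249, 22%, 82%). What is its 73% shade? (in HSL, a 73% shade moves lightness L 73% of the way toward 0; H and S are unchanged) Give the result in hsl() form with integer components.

hsl(249, 22%, 22%)

L moves 73% from 82 toward 0: 82 − 59.86 = 22.14 → 22.
H and S are unchanged.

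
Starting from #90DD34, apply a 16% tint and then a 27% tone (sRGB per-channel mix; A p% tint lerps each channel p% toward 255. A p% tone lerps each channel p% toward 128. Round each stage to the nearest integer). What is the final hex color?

#99C860

#90DD34 is rgb(144, 221, 52).
A 16% tint moves each channel 16% toward 255:
  R: 144 + 0.16×(255−144) = 144 + 17.76 = 161.76 → 162
  G: 221 + 5.44 = 226.44 → 226
  B: 52 + 0.16×(255−52) = 52 + 32.48 = 84.48 → 84
After the tint: rgb(162, 226, 84) = #A2E254.
Lerp each channel 27% toward 128:
  R: 162 + 0.27×(128−162) = 162 − 9.18 = 152.82 → 153
  G: 226 + 0.27×(128−226) = 226 − 26.46 = 199.54 → 200
  B: 84 + 11.88 = 95.88 → 96
rgb(153, 200, 96) = #99C860.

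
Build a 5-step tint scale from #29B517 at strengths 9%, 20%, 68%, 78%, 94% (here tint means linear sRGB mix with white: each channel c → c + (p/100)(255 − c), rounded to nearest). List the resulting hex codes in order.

#29B517 is rgb(41, 181, 23).
9%: (41 + 19.26 = 60.26→60, 181 + 6.66 = 187.66→188, 23 + 20.88 = 43.88→44) → #3CBC2C
20%: (41 + 42.8 = 83.8→84, 181 + 14.8 = 195.8→196, 23 + 46.4 = 69.4→69) → #54C445
68%: (41 + 145.52 = 186.52→187, 181 + 50.32 = 231.32→231, 23 + 157.76 = 180.76→181) → #BBE7B5
78%: (41 + 166.92 = 207.92→208, 181 + 57.72 = 238.72→239, 23 + 180.96 = 203.96→204) → #D0EFCC
94%: (41 + 201.16 = 242.16→242, 181 + 69.56 = 250.56→251, 23 + 218.08 = 241.08→241) → #F2FBF1

#3CBC2C, #54C445, #BBE7B5, #D0EFCC, #F2FBF1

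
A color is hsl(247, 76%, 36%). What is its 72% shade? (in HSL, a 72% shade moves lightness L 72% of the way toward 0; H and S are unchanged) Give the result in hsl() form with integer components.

hsl(247, 76%, 10%)

L moves 72% from 36 toward 0: 36 − 25.92 = 10.08 → 10.
H and S are unchanged.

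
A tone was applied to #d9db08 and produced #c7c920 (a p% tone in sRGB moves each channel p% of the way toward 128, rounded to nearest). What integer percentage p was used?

20%

#d9db08 is rgb(217, 219, 8); #c7c920 is rgb(199, 201, 32).
On the B channel (widest range): 32 ≈ 8 + (p/100)(128 − 8), so p ≈ 100×(32 − 8)/(128 − 8) = 2400/120 = 20.00.
p = 20 reproduces all three channels after rounding.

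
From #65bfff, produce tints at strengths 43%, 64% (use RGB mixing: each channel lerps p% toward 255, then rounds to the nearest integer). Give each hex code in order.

#a7dbff, #c8e8ff

#65bfff is rgb(101, 191, 255).
43%: (101 + 66.22 = 167.22→167, 191 + 27.52 = 218.52→219, 255→255) → #a7dbff
64%: (101 + 98.56 = 199.56→200, 191 + 40.96 = 231.96→232, 255→255) → #c8e8ff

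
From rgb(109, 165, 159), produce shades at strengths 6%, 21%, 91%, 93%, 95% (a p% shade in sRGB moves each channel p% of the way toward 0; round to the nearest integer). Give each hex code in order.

#669b95, #56827e, #0a0f0e, #080c0b, #050808

6%: (109 − 6.54 = 102.46→102, 165 − 9.9 = 155.1→155, 159 − 9.54 = 149.46→149) → #669b95
21%: (109 − 22.89 = 86.11→86, 165 − 34.65 = 130.35→130, 159 − 33.39 = 125.61→126) → #56827e
91%: (109 − 99.19 = 9.81→10, 165 − 150.15 = 14.85→15, 159 − 144.69 = 14.31→14) → #0a0f0e
93%: (109 − 101.37 = 7.63→8, 165 − 153.45 = 11.55→12, 159 − 147.87 = 11.13→11) → #080c0b
95%: (109 − 103.55 = 5.45→5, 165 − 156.75 = 8.25→8, 159 − 151.05 = 7.95→8) → #050808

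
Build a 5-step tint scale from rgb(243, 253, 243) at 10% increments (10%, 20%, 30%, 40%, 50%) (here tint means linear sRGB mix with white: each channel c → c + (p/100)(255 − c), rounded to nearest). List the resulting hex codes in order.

#f4fdf4, #f5fdf5, #f7fef7, #f8fef8, #f9fef9

10%: (243 + 1.2 = 244.2→244, 253→253, 243 + 1.2 = 244.2→244) → #f4fdf4
20%: (243 + 2.4 = 245.4→245, 253→253, 243 + 2.4 = 245.4→245) → #f5fdf5
30%: (243 + 3.6 = 246.6→247, 253 + 0.6 = 253.6→254, 243 + 3.6 = 246.6→247) → #f7fef7
40%: (243 + 4.8 = 247.8→248, 253 + 0.8 = 253.8→254, 243 + 4.8 = 247.8→248) → #f8fef8
50%: (243 + 6 = 249→249, 253 + 1 = 254→254, 243 + 6 = 249→249) → #f9fef9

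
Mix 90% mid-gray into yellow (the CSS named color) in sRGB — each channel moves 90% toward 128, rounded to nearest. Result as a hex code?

CSS yellow is rgb(255, 255, 0).
Lerp each channel 90% toward 128:
  R: 255 + 0.9×(128−255) = 255 − 114.3 = 140.7 → 141
  G: 255 + 0.9×(128−255) = 255 − 114.3 = 140.7 → 141
  B: 0 + 0.9×(128−0) = 0 + 115.2 = 115.2 → 115
rgb(141, 141, 115) = #8d8d73.

#8d8d73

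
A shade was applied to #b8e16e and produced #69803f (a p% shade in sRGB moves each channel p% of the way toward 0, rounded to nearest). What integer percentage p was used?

#b8e16e is rgb(184, 225, 110); #69803f is rgb(105, 128, 63).
On the G channel (widest range): 128 ≈ 225 + (p/100)(0 − 225), so p ≈ 100×(128 − 225)/(0 − 225) = -9700/-225 = 43.11.
p = 43 reproduces all three channels after rounding.

43%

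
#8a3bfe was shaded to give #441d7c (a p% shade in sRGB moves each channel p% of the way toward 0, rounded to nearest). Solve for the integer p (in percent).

#8a3bfe is rgb(138, 59, 254); #441d7c is rgb(68, 29, 124).
On the B channel (widest range): 124 ≈ 254 + (p/100)(0 − 254), so p ≈ 100×(124 − 254)/(0 − 254) = -13000/-254 = 51.18.
p = 51 reproduces all three channels after rounding.

51%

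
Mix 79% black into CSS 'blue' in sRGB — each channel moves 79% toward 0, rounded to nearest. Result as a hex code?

#000036

CSS blue is rgb(0, 0, 255).
A 79% shade moves each channel 79% toward 0:
  R: 0 + 0.79×(0−0) = 0 + 0 = 0 → 0
  G: 0 + 0.79×(0−0) = 0 + 0 = 0 → 0
  B: 255 − 201.45 = 53.55 → 54
rgb(0, 0, 54) = #000036.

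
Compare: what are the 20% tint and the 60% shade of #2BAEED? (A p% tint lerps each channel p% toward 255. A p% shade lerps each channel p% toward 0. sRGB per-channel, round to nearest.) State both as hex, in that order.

#55BEF1, #11465F

#2BAEED is rgb(43, 174, 237).
20% tint:
  R: 43 + 42.4 = 85.4 → 85
  G: 174 + 16.2 = 190.2 → 190
  B: 237 + 3.6 = 240.6 → 241
  → #55BEF1
60% shade:
  R: 43 + 0.6×(0−43) = 43 − 25.8 = 17.2 → 17
  G: 174 + 0.6×(0−174) = 174 − 104.4 = 69.6 → 70
  B: 237 − 142.2 = 94.8 → 95
  → #11465F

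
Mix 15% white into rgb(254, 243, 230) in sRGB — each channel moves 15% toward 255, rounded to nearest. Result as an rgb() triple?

rgb(254, 245, 234)

Per channel, c → c + 0.15(255 − c):
  R: 254 + 0.15×(255−254) = 254 + 0.15 = 254.15 → 254
  G: 243 + 1.8 = 244.8 → 245
  B: 230 + 0.15×(255−230) = 230 + 3.75 = 233.75 → 234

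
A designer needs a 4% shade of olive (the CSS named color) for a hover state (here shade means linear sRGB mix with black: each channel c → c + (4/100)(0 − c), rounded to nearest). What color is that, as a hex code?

#7b7b00

CSS olive is rgb(128, 128, 0).
A 4% shade moves each channel 4% toward 0:
  R: 128 + 0.04×(0−128) = 128 − 5.12 = 122.88 → 123
  G: 128 + 0.04×(0−128) = 128 − 5.12 = 122.88 → 123
  B: 0 + 0.04×(0−0) = 0 + 0 = 0 → 0
rgb(123, 123, 0) = #7b7b00.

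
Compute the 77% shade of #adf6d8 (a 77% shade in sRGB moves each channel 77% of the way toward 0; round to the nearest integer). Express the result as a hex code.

#adf6d8 is rgb(173, 246, 216).
Per channel, c → c + 0.77(0 − c):
  R: 173 − 133.21 = 39.79 → 40
  G: 246 − 189.42 = 56.58 → 57
  B: 216 − 166.32 = 49.68 → 50
rgb(40, 57, 50) = #283932.

#283932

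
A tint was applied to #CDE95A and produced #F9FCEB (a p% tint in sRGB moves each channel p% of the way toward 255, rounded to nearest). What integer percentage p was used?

#CDE95A is rgb(205, 233, 90); #F9FCEB is rgb(249, 252, 235).
On the B channel (widest range): 235 ≈ 90 + (p/100)(255 − 90), so p ≈ 100×(235 − 90)/(255 − 90) = 14500/165 = 87.88.
p = 88 reproduces all three channels after rounding.

88%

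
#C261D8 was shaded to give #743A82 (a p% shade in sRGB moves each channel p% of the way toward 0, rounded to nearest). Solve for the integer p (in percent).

#C261D8 is rgb(194, 97, 216); #743A82 is rgb(116, 58, 130).
On the B channel (widest range): 130 ≈ 216 + (p/100)(0 − 216), so p ≈ 100×(130 − 216)/(0 − 216) = -8600/-216 = 39.81.
p = 40 reproduces all three channels after rounding.

40%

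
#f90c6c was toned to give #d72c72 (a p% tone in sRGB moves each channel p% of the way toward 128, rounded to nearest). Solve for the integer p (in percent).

28%

#f90c6c is rgb(249, 12, 108); #d72c72 is rgb(215, 44, 114).
On the R channel (widest range): 215 ≈ 249 + (p/100)(128 − 249), so p ≈ 100×(215 − 249)/(128 − 249) = -3400/-121 = 28.10.
p = 28 reproduces all three channels after rounding.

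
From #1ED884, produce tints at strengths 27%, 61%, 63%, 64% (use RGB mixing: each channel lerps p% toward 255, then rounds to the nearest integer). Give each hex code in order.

#5BE3A5, #A7F0CF, #ACF1D1, #AEF1D3

#1ED884 is rgb(30, 216, 132).
27%: (30 + 60.75 = 90.75→91, 216 + 10.53 = 226.53→227, 132 + 33.21 = 165.21→165) → #5BE3A5
61%: (30 + 137.25 = 167.25→167, 216 + 23.79 = 239.79→240, 132 + 75.03 = 207.03→207) → #A7F0CF
63%: (30 + 141.75 = 171.75→172, 216 + 24.57 = 240.57→241, 132 + 77.49 = 209.49→209) → #ACF1D1
64%: (30 + 144 = 174→174, 216 + 24.96 = 240.96→241, 132 + 78.72 = 210.72→211) → #AEF1D3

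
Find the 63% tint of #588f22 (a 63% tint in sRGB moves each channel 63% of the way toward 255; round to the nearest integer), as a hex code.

#588f22 is rgb(88, 143, 34).
Lerp each channel 63% toward 255:
  R: 88 + 105.21 = 193.21 → 193
  G: 143 + 0.63×(255−143) = 143 + 70.56 = 213.56 → 214
  B: 34 + 0.63×(255−34) = 34 + 139.23 = 173.23 → 173
rgb(193, 214, 173) = #c1d6ad.

#c1d6ad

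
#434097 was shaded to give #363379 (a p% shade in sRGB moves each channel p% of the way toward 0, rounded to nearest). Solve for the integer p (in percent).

20%

#434097 is rgb(67, 64, 151); #363379 is rgb(54, 51, 121).
On the B channel (widest range): 121 ≈ 151 + (p/100)(0 − 151), so p ≈ 100×(121 − 151)/(0 − 151) = -3000/-151 = 19.87.
p = 20 reproduces all three channels after rounding.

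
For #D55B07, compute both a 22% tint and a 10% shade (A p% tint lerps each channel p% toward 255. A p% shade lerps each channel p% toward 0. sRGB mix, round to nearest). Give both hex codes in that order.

#D55B07 is rgb(213, 91, 7).
22% tint:
  R: 213 + 0.22×(255−213) = 213 + 9.24 = 222.24 → 222
  G: 91 + 0.22×(255−91) = 91 + 36.08 = 127.08 → 127
  B: 7 + 54.56 = 61.56 → 62
  → #DE7F3E
10% shade:
  R: 213 + 0.1×(0−213) = 213 − 21.3 = 191.7 → 192
  G: 91 + 0.1×(0−91) = 91 − 9.1 = 81.9 → 82
  B: 7 + 0.1×(0−7) = 7 − 0.7 = 6.3 → 6
  → #C05206

#DE7F3E, #C05206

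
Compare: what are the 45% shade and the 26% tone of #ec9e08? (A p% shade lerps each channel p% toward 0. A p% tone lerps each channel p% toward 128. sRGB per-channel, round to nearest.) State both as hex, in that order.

#825704, #d09627

#ec9e08 is rgb(236, 158, 8).
45% shade:
  R: 236 + 0.45×(0−236) = 236 − 106.2 = 129.8 → 130
  G: 158 + 0.45×(0−158) = 158 − 71.1 = 86.9 → 87
  B: 8 + 0.45×(0−8) = 8 − 3.6 = 4.4 → 4
  → #825704
26% tone:
  R: 236 − 28.08 = 207.92 → 208
  G: 158 − 7.8 = 150.2 → 150
  B: 8 + 0.26×(128−8) = 8 + 31.2 = 39.2 → 39
  → #d09627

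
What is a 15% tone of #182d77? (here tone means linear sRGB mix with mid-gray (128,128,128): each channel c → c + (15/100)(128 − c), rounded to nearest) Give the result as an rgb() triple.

#182d77 is rgb(24, 45, 119).
Lerp each channel 15% toward 128:
  R: 24 + 15.6 = 39.6 → 40
  G: 45 + 0.15×(128−45) = 45 + 12.45 = 57.45 → 57
  B: 119 + 1.35 = 120.35 → 120

rgb(40, 57, 120)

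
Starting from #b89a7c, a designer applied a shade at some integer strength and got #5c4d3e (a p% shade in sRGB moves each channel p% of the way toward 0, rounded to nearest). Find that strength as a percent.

#b89a7c is rgb(184, 154, 124); #5c4d3e is rgb(92, 77, 62).
On the R channel (widest range): 92 ≈ 184 + (p/100)(0 − 184), so p ≈ 100×(92 − 184)/(0 − 184) = -9200/-184 = 50.00.
p = 50 reproduces all three channels after rounding.

50%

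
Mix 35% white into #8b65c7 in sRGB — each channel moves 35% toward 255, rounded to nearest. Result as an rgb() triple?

#8b65c7 is rgb(139, 101, 199).
Per channel, c → c + 0.35(255 − c):
  R: 139 + 0.35×(255−139) = 139 + 40.6 = 179.6 → 180
  G: 101 + 53.9 = 154.9 → 155
  B: 199 + 0.35×(255−199) = 199 + 19.6 = 218.6 → 219

rgb(180, 155, 219)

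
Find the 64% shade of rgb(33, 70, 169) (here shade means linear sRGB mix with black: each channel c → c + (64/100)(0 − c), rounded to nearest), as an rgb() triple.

Lerp each channel 64% toward 0:
  R: 33 + 0.64×(0−33) = 33 − 21.12 = 11.88 → 12
  G: 70 − 44.8 = 25.2 → 25
  B: 169 + 0.64×(0−169) = 169 − 108.16 = 60.84 → 61

rgb(12, 25, 61)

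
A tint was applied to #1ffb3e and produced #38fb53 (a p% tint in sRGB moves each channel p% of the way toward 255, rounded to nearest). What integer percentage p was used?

11%

#1ffb3e is rgb(31, 251, 62); #38fb53 is rgb(56, 251, 83).
On the R channel (widest range): 56 ≈ 31 + (p/100)(255 − 31), so p ≈ 100×(56 − 31)/(255 − 31) = 2500/224 = 11.16.
p = 11 reproduces all three channels after rounding.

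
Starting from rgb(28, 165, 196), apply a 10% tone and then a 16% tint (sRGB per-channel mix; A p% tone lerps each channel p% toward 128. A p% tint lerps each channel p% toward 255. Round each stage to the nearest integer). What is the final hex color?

A 10% tone moves each channel 10% toward 128:
  R: 28 + 0.1×(128−28) = 28 + 10 = 38 → 38
  G: 165 − 3.7 = 161.3 → 161
  B: 196 − 6.8 = 189.2 → 189
After the tone: rgb(38, 161, 189) = #26a1bd.
Lerp each channel 16% toward 255:
  R: 38 + 34.72 = 72.72 → 73
  G: 161 + 0.16×(255−161) = 161 + 15.04 = 176.04 → 176
  B: 189 + 0.16×(255−189) = 189 + 10.56 = 199.56 → 200
rgb(73, 176, 200) = #49b0c8.

#49b0c8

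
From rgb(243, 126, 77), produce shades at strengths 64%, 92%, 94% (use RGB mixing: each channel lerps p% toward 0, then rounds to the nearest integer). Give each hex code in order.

#572D1C, #130A06, #0F0805

64%: (243 − 155.52 = 87.48→87, 126 − 80.64 = 45.36→45, 77 − 49.28 = 27.72→28) → #572D1C
92%: (243 − 223.56 = 19.44→19, 126 − 115.92 = 10.08→10, 77 − 70.84 = 6.16→6) → #130A06
94%: (243 − 228.42 = 14.58→15, 126 − 118.44 = 7.56→8, 77 − 72.38 = 4.62→5) → #0F0805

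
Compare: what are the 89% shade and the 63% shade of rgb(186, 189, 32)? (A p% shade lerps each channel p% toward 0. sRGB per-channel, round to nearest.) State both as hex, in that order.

89% shade:
  R: 186 − 165.54 = 20.46 → 20
  G: 189 + 0.89×(0−189) = 189 − 168.21 = 20.79 → 21
  B: 32 + 0.89×(0−32) = 32 − 28.48 = 3.52 → 4
  → #141504
63% shade:
  R: 186 + 0.63×(0−186) = 186 − 117.18 = 68.82 → 69
  G: 189 + 0.63×(0−189) = 189 − 119.07 = 69.93 → 70
  B: 32 − 20.16 = 11.84 → 12
  → #45460c

#141504, #45460c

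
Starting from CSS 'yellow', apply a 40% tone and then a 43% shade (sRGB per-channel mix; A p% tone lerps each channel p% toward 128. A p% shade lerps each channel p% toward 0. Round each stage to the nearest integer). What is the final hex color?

CSS yellow is rgb(255, 255, 0).
Per channel, c → c + 0.4(128 − c):
  R: 255 − 50.8 = 204.2 → 204
  G: 255 + 0.4×(128−255) = 255 − 50.8 = 204.2 → 204
  B: 0 + 0.4×(128−0) = 0 + 51.2 = 51.2 → 51
After the tone: rgb(204, 204, 51) = #cccc33.
Per channel, c → c + 0.43(0 − c):
  R: 204 − 87.72 = 116.28 → 116
  G: 204 − 87.72 = 116.28 → 116
  B: 51 − 21.93 = 29.07 → 29
rgb(116, 116, 29) = #74741d.

#74741d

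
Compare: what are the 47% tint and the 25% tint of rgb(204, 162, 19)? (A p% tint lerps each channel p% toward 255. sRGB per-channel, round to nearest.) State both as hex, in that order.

#e4ce82, #d9b94e

47% tint:
  R: 204 + 0.47×(255−204) = 204 + 23.97 = 227.97 → 228
  G: 162 + 0.47×(255−162) = 162 + 43.71 = 205.71 → 206
  B: 19 + 0.47×(255−19) = 19 + 110.92 = 129.92 → 130
  → #e4ce82
25% tint:
  R: 204 + 12.75 = 216.75 → 217
  G: 162 + 23.25 = 185.25 → 185
  B: 19 + 59 = 78 → 78
  → #d9b94e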